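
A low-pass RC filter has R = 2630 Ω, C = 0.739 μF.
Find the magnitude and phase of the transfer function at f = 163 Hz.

Step 1 — Angular frequency: ω = 2π·163 = 1024 rad/s.
Step 2 — Transfer function: H(jω) = 1/(1 + jωRC).
Step 3 — Denominator: 1 + jωRC = 1 + j·1024·2630·7.39e-07 = 1 + j1.991.
Step 4 — H = 0.2015 - j0.4011.
Step 5 — Magnitude: |H| = 0.4489 (-7.0 dB); phase: φ = -63.3°.

|H| = 0.4489 (-7.0 dB), φ = -63.3°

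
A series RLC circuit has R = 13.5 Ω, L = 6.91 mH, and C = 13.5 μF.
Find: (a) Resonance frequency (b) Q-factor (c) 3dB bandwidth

Step 1 — Resonance: ω₀ = 1/√(LC) = 1/√(0.00691·1.35e-05) = 3274 rad/s.
Step 2 — f₀ = ω₀/(2π) = 521.1 Hz.
Step 3 — Series Q: Q = ω₀L/R = 3274·0.00691/13.5 = 1.676.
Step 4 — Bandwidth: Δω = ω₀/Q = 1954 rad/s; BW = Δω/(2π) = 310.9 Hz.

(a) f₀ = 521.1 Hz  (b) Q = 1.676  (c) BW = 310.9 Hz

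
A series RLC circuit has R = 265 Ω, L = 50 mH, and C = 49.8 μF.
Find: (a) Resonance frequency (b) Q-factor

Step 1 — Resonance condition Im(Z)=0 gives ω₀ = 1/√(LC).
Step 2 — ω₀ = 1/√(0.05·4.98e-05) = 633.7 rad/s.
Step 3 — f₀ = ω₀/(2π) = 100.9 Hz.
Step 4 — Series Q: Q = ω₀L/R = 633.7·0.05/265 = 0.1196.

(a) f₀ = 100.9 Hz  (b) Q = 0.1196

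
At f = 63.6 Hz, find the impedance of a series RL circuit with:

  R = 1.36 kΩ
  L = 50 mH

Step 1 — Angular frequency: ω = 2π·f = 2π·63.6 = 399.6 rad/s.
Step 2 — Component impedances:
  R: Z = R = 1360 Ω
  L: Z = jωL = j·399.6·0.05 = 0 + j19.98 Ω
Step 3 — Series combination: Z_total = R + L = 1360 + j19.98 Ω = 1360∠0.8° Ω.

Z = 1360 + j19.98 Ω = 1360∠0.8° Ω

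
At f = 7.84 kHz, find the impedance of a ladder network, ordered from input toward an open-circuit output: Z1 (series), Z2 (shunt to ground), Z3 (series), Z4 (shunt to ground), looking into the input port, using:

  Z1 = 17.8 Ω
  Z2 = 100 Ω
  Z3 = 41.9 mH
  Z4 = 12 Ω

Step 1 — Angular frequency: ω = 2π·f = 2π·7840 = 4.926e+04 rad/s.
Step 2 — Component impedances:
  Z1: Z = R = 17.8 Ω
  Z2: Z = R = 100 Ω
  Z3: Z = jωL = j·4.926e+04·0.0419 = 0 + j2064 Ω
  Z4: Z = R = 12 Ω
Step 3 — Ladder network (open output): work backward from the far end, alternating series and parallel combinations. Z_in = 117.5 + j4.831 Ω = 117.6∠2.4° Ω.

Z = 117.5 + j4.831 Ω = 117.6∠2.4° Ω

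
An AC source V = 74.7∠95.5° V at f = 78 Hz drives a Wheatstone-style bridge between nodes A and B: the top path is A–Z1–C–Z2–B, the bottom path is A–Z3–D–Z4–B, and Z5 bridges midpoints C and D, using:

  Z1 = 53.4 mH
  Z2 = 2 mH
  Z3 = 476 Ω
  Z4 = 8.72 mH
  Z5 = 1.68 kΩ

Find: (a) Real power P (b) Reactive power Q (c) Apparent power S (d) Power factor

Step 1 — Angular frequency: ω = 2π·f = 2π·78 = 490.1 rad/s.
Step 2 — Component impedances:
  Z1: Z = jωL = j·490.1·0.0534 = 0 + j26.17 Ω
  Z2: Z = jωL = j·490.1·0.002 = 0 + j0.9802 Ω
  Z3: Z = R = 476 Ω
  Z4: Z = jωL = j·490.1·0.00872 = 0 + j4.274 Ω
  Z5: Z = R = 1680 Ω
Step 3 — Bridge requires nodal analysis (the Z5 bridge couples midpoints C and D, so the two paths cannot be reduced to a simple series/parallel combination). Setting node B to ground and injecting 1 A at node A, the 3-node admittance system at A, C, D solves to V_A = Z_AB = 1.542 + j27.05 Ω = 27.09∠86.7° Ω.
Step 4 — Source phasor: V = 74.7∠95.5° V = -7.16 + j74.36 V.
Step 5 — Current: I = V / Z = 2.725 + j0.4201 A = 2.757∠8.8° A.
Step 6 — Complex power: S = V·I* = 11.73 + j205.6 VA.
Step 7 — Real power: P = Re(S) = 11.73 W.
Step 8 — Reactive power: Q = Im(S) = 205.6 VAR.
Step 9 — Apparent power: |S| = 206 VA.
Step 10 — Power factor: PF = P/|S| = 0.05693 (lagging).

(a) P = 11.73 W  (b) Q = 205.6 VAR  (c) S = 206 VA  (d) PF = 0.05693 (lagging)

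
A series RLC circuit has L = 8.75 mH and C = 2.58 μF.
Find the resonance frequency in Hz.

Step 1 — Resonance condition Im(Z)=0 gives ω₀ = 1/√(LC).
Step 2 — ω₀ = 1/√(0.00875·2.58e-06) = 6656 rad/s.
Step 3 — f₀ = ω₀/(2π) = 1059 Hz.

f₀ = 1059 Hz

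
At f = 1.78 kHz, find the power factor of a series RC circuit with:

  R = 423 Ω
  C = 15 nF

Step 1 — Angular frequency: ω = 2π·f = 2π·1780 = 1.118e+04 rad/s.
Step 2 — Component impedances:
  R: Z = R = 423 Ω
  C: Z = 1/(jωC) = -j/(ω·C) = 0 - j5961 Ω
Step 3 — Series combination: Z_total = R + C = 423 - j5961 Ω = 5976∠-85.9° Ω.
Step 4 — Power factor: PF = cos(φ) = Re(Z)/|Z| = 423/5976 = 0.07078.
Step 5 — Type: Im(Z) = -5961 ⇒ leading (phase φ = -85.9°).

PF = 0.07078 (leading, φ = -85.9°)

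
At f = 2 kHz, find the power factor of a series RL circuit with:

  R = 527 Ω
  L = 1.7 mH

Step 1 — Angular frequency: ω = 2π·f = 2π·2000 = 1.257e+04 rad/s.
Step 2 — Component impedances:
  R: Z = R = 527 Ω
  L: Z = jωL = j·1.257e+04·0.0017 = 0 + j21.36 Ω
Step 3 — Series combination: Z_total = R + L = 527 + j21.36 Ω = 527.4∠2.3° Ω.
Step 4 — Power factor: PF = cos(φ) = Re(Z)/|Z| = 527/527.4 = 0.9992.
Step 5 — Type: Im(Z) = 21.36 ⇒ lagging (phase φ = 2.3°).

PF = 0.9992 (lagging, φ = 2.3°)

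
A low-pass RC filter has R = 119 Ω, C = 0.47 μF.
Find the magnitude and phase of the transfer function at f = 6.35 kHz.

Step 1 — Angular frequency: ω = 2π·6350 = 3.99e+04 rad/s.
Step 2 — Transfer function: H(jω) = 1/(1 + jωRC).
Step 3 — Denominator: 1 + jωRC = 1 + j·3.99e+04·119·4.7e-07 = 1 + j2.232.
Step 4 — H = 0.1672 - j0.3732.
Step 5 — Magnitude: |H| = 0.4089 (-7.8 dB); phase: φ = -65.9°.

|H| = 0.4089 (-7.8 dB), φ = -65.9°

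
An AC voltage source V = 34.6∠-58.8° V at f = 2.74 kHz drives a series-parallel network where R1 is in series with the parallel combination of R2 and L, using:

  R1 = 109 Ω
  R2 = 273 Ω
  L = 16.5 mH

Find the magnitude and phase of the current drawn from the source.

Step 1 — Angular frequency: ω = 2π·f = 2π·2740 = 1.722e+04 rad/s.
Step 2 — Component impedances:
  R1: Z = R = 109 Ω
  R2: Z = R = 273 Ω
  L: Z = jωL = j·1.722e+04·0.0165 = 0 + j284.1 Ω
Step 3 — Parallel branch: R2 || L = 1/(1/R2 + 1/L) = 141.9 + j136.4 Ω.
Step 4 — Series with R1: Z_total = R1 + (R2 || L) = 250.9 + j136.4 Ω = 285.6∠28.5° Ω.
Step 5 — Source phasor: V = 34.6∠-58.8° V = 17.92 - j29.6 V.
Step 6 — Ohm's law: I = V / Z_total = (17.92 - j29.6) / (250.9 + j136.4) = 0.00565 - j0.121 A.
Step 7 — Convert to polar: |I| = 0.1212 A, ∠I = -87.3°.

I = 0.1212∠-87.3° A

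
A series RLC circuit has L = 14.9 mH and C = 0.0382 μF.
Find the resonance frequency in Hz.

Step 1 — Resonance condition Im(Z)=0 gives ω₀ = 1/√(LC).
Step 2 — ω₀ = 1/√(0.0149·3.82e-08) = 4.192e+04 rad/s.
Step 3 — f₀ = ω₀/(2π) = 6671 Hz.

f₀ = 6671 Hz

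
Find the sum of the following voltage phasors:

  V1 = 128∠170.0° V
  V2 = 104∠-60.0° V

Step 1 — Convert each phasor to rectangular form:
  V1 = 128·(cos(170.0°) + j·sin(170.0°)) = -126.1 + j22.23 V
  V2 = 104·(cos(-60.0°) + j·sin(-60.0°)) = 52 - j90.07 V
Step 2 — Sum components: V_total = -74.06 - j67.84 V.
Step 3 — Convert to polar: |V_total| = 100.4 V, ∠V_total = -137.5°.

V_total = 100.4∠-137.5° V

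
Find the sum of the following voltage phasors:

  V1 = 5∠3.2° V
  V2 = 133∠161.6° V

Step 1 — Convert each phasor to rectangular form:
  V1 = 5·(cos(3.2°) + j·sin(3.2°)) = 4.992 + j0.2791 V
  V2 = 133·(cos(161.6°) + j·sin(161.6°)) = -126.2 + j41.98 V
Step 2 — Sum components: V_total = -121.2 + j42.26 V.
Step 3 — Convert to polar: |V_total| = 128.4 V, ∠V_total = 160.8°.

V_total = 128.4∠160.8° V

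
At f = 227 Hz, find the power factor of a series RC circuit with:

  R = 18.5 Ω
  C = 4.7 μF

Step 1 — Angular frequency: ω = 2π·f = 2π·227 = 1426 rad/s.
Step 2 — Component impedances:
  R: Z = R = 18.5 Ω
  C: Z = 1/(jωC) = -j/(ω·C) = 0 - j149.2 Ω
Step 3 — Series combination: Z_total = R + C = 18.5 - j149.2 Ω = 150.3∠-82.9° Ω.
Step 4 — Power factor: PF = cos(φ) = Re(Z)/|Z| = 18.5/150.3 = 0.1231.
Step 5 — Type: Im(Z) = -149.2 ⇒ leading (phase φ = -82.9°).

PF = 0.1231 (leading, φ = -82.9°)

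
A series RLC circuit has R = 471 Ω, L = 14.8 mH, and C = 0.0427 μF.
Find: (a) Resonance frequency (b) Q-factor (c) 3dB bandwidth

Step 1 — Resonance: ω₀ = 1/√(LC) = 1/√(0.0148·4.27e-08) = 3.978e+04 rad/s.
Step 2 — f₀ = ω₀/(2π) = 6331 Hz.
Step 3 — Series Q: Q = ω₀L/R = 3.978e+04·0.0148/471 = 1.25.
Step 4 — Bandwidth: Δω = ω₀/Q = 3.182e+04 rad/s; BW = Δω/(2π) = 5065 Hz.

(a) f₀ = 6331 Hz  (b) Q = 1.25  (c) BW = 5065 Hz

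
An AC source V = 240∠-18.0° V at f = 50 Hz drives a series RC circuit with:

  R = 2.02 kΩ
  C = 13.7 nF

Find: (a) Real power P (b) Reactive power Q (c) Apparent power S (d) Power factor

Step 1 — Angular frequency: ω = 2π·f = 2π·50 = 314.2 rad/s.
Step 2 — Component impedances:
  R: Z = R = 2020 Ω
  C: Z = 1/(jωC) = -j/(ω·C) = 0 - j2.323e+05 Ω
Step 3 — Series combination: Z_total = R + C = 2020 - j2.323e+05 Ω = 2.324e+05∠-89.5° Ω.
Step 4 — Source phasor: V = 240∠-18.0° V = 228.3 - j74.16 V.
Step 5 — Current: I = V / Z = 0.0003277 + j0.0009796 A = 0.001033∠71.5° A.
Step 6 — Complex power: S = V·I* = 0.002155 - j0.2479 VA.
Step 7 — Real power: P = Re(S) = 0.002155 W.
Step 8 — Reactive power: Q = Im(S) = -0.2479 VAR.
Step 9 — Apparent power: |S| = 0.2479 VA.
Step 10 — Power factor: PF = P/|S| = 0.008694 (leading).

(a) P = 0.002155 W  (b) Q = -0.2479 VAR  (c) S = 0.2479 VA  (d) PF = 0.008694 (leading)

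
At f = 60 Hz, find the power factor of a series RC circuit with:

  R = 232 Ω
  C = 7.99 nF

Step 1 — Angular frequency: ω = 2π·f = 2π·60 = 377 rad/s.
Step 2 — Component impedances:
  R: Z = R = 232 Ω
  C: Z = 1/(jωC) = -j/(ω·C) = 0 - j3.32e+05 Ω
Step 3 — Series combination: Z_total = R + C = 232 - j3.32e+05 Ω = 3.32e+05∠-90.0° Ω.
Step 4 — Power factor: PF = cos(φ) = Re(Z)/|Z| = 232/3.32e+05 = 0.0006988.
Step 5 — Type: Im(Z) = -3.32e+05 ⇒ leading (phase φ = -90.0°).

PF = 0.0006988 (leading, φ = -90.0°)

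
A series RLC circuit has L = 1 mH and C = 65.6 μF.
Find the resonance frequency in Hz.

Step 1 — Resonance condition Im(Z)=0 gives ω₀ = 1/√(LC).
Step 2 — ω₀ = 1/√(0.001·6.56e-05) = 3904 rad/s.
Step 3 — f₀ = ω₀/(2π) = 621.4 Hz.

f₀ = 621.4 Hz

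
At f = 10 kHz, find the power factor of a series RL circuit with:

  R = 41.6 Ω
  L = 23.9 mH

Step 1 — Angular frequency: ω = 2π·f = 2π·1e+04 = 6.283e+04 rad/s.
Step 2 — Component impedances:
  R: Z = R = 41.6 Ω
  L: Z = jωL = j·6.283e+04·0.0239 = 0 + j1502 Ω
Step 3 — Series combination: Z_total = R + L = 41.6 + j1502 Ω = 1502∠88.4° Ω.
Step 4 — Power factor: PF = cos(φ) = Re(Z)/|Z| = 41.6/1502.3 = 0.02769.
Step 5 — Type: Im(Z) = 1502 ⇒ lagging (phase φ = 88.4°).

PF = 0.02769 (lagging, φ = 88.4°)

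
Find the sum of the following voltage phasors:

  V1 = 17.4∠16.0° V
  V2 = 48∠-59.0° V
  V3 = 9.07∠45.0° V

Step 1 — Convert each phasor to rectangular form:
  V1 = 17.4·(cos(16.0°) + j·sin(16.0°)) = 16.73 + j4.796 V
  V2 = 48·(cos(-59.0°) + j·sin(-59.0°)) = 24.72 - j41.14 V
  V3 = 9.07·(cos(45.0°) + j·sin(45.0°)) = 6.413 + j6.413 V
Step 2 — Sum components: V_total = 47.86 - j29.93 V.
Step 3 — Convert to polar: |V_total| = 56.45 V, ∠V_total = -32.0°.

V_total = 56.45∠-32.0° V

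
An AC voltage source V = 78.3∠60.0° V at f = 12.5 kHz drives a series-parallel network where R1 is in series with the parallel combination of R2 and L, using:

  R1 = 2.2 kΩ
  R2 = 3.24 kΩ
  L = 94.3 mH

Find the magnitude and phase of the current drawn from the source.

Step 1 — Angular frequency: ω = 2π·f = 2π·1.25e+04 = 7.854e+04 rad/s.
Step 2 — Component impedances:
  R1: Z = R = 2200 Ω
  R2: Z = R = 3240 Ω
  L: Z = jωL = j·7.854e+04·0.0943 = 0 + j7406 Ω
Step 3 — Parallel branch: R2 || L = 1/(1/R2 + 1/L) = 2720 + j1190 Ω.
Step 4 — Series with R1: Z_total = R1 + (R2 || L) = 4920 + j1190 Ω = 5061∠13.6° Ω.
Step 5 — Source phasor: V = 78.3∠60.0° V = 39.15 + j67.81 V.
Step 6 — Ohm's law: I = V / Z_total = (39.15 + j67.81) / (4920 + j1190) = 0.01067 + j0.0112 A.
Step 7 — Convert to polar: |I| = 0.01547 A, ∠I = 46.4°.

I = 0.01547∠46.4° A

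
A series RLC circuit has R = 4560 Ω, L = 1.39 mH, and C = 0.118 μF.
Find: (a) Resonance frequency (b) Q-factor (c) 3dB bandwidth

Step 1 — Resonance: ω₀ = 1/√(LC) = 1/√(0.00139·1.18e-07) = 7.808e+04 rad/s.
Step 2 — f₀ = ω₀/(2π) = 1.243e+04 Hz.
Step 3 — Series Q: Q = ω₀L/R = 7.808e+04·0.00139/4560 = 0.0238.
Step 4 — Bandwidth: Δω = ω₀/Q = 3.281e+06 rad/s; BW = Δω/(2π) = 5.221e+05 Hz.

(a) f₀ = 1.243e+04 Hz  (b) Q = 0.0238  (c) BW = 5.221e+05 Hz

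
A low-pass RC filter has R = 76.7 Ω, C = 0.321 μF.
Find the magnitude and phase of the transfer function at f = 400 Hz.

Step 1 — Angular frequency: ω = 2π·400 = 2513 rad/s.
Step 2 — Transfer function: H(jω) = 1/(1 + jωRC).
Step 3 — Denominator: 1 + jωRC = 1 + j·2513·76.7·3.21e-07 = 1 + j0.06188.
Step 4 — H = 0.9962 - j0.06164.
Step 5 — Magnitude: |H| = 0.9981 (-0.0 dB); phase: φ = -3.5°.

|H| = 0.9981 (-0.0 dB), φ = -3.5°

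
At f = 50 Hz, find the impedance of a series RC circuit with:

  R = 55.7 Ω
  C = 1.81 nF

Step 1 — Angular frequency: ω = 2π·f = 2π·50 = 314.2 rad/s.
Step 2 — Component impedances:
  R: Z = R = 55.7 Ω
  C: Z = 1/(jωC) = -j/(ω·C) = 0 - j1.759e+06 Ω
Step 3 — Series combination: Z_total = R + C = 55.7 - j1.759e+06 Ω = 1.759e+06∠-90.0° Ω.

Z = 55.7 - j1.759e+06 Ω = 1.759e+06∠-90.0° Ω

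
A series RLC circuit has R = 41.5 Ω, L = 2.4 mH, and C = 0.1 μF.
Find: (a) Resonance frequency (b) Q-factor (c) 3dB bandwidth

Step 1 — Resonance condition Im(Z)=0 gives ω₀ = 1/√(LC).
Step 2 — ω₀ = 1/√(0.0024·1e-07) = 6.455e+04 rad/s.
Step 3 — f₀ = ω₀/(2π) = 1.027e+04 Hz.
Step 4 — Series Q: Q = ω₀L/R = 6.455e+04·0.0024/41.5 = 3.733.
Step 5 — 3dB bandwidth: Δω = ω₀/Q = 1.729e+04 rad/s; BW = Δω/(2π) = 2752 Hz.

(a) f₀ = 1.027e+04 Hz  (b) Q = 3.733  (c) BW = 2752 Hz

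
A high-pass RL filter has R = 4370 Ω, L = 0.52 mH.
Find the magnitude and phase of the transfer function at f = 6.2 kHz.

Step 1 — Angular frequency: ω = 2π·6200 = 3.896e+04 rad/s.
Step 2 — Transfer function: H(jω) = jωL/(R + jωL).
Step 3 — Numerator jωL = j·20.26; denominator R + jωL = 4370 + j20.26.
Step 4 — H = 2.149e-05 + j0.004635.
Step 5 — Magnitude: |H| = 0.004635 (-46.7 dB); phase: φ = 89.7°.

|H| = 0.004635 (-46.7 dB), φ = 89.7°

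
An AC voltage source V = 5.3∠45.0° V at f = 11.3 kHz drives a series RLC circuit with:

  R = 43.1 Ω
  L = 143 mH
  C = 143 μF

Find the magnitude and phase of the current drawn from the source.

Step 1 — Angular frequency: ω = 2π·f = 2π·1.13e+04 = 7.1e+04 rad/s.
Step 2 — Component impedances:
  R: Z = R = 43.1 Ω
  L: Z = jωL = j·7.1e+04·0.143 = 0 + j1.015e+04 Ω
  C: Z = 1/(jωC) = -j/(ω·C) = 0 - j0.09849 Ω
Step 3 — Series combination: Z_total = R + L + C = 43.1 + j1.015e+04 Ω = 1.015e+04∠89.8° Ω.
Step 4 — Source phasor: V = 5.3∠45.0° V = 3.748 + j3.748 V.
Step 5 — Ohm's law: I = V / Z_total = (3.748 + j3.748) / (43.1 + j1.015e+04) = 0.0003707 - j0.0003675 A.
Step 6 — Convert to polar: |I| = 0.000522 A, ∠I = -44.8°.

I = 0.000522∠-44.8° A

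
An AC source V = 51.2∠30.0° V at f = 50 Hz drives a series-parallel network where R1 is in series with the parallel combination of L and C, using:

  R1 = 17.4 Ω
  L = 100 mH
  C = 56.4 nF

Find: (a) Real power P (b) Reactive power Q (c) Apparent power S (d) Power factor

Step 1 — Angular frequency: ω = 2π·f = 2π·50 = 314.2 rad/s.
Step 2 — Component impedances:
  R1: Z = R = 17.4 Ω
  L: Z = jωL = j·314.2·0.1 = 0 + j31.42 Ω
  C: Z = 1/(jωC) = -j/(ω·C) = 0 - j5.644e+04 Ω
Step 3 — Parallel branch: L || C = 1/(1/L + 1/C) = 0 + j31.43 Ω.
Step 4 — Series with R1: Z_total = R1 + (L || C) = 17.4 + j31.43 Ω = 35.93∠61.0° Ω.
Step 5 — Source phasor: V = 51.2∠30.0° V = 44.34 + j25.6 V.
Step 6 — Current: I = V / Z = 1.221 - j0.7347 A = 1.425∠-31.0° A.
Step 7 — Complex power: S = V·I* = 35.34 + j63.84 VA.
Step 8 — Real power: P = Re(S) = 35.34 W.
Step 9 — Reactive power: Q = Im(S) = 63.84 VAR.
Step 10 — Apparent power: |S| = 72.96 VA.
Step 11 — Power factor: PF = P/|S| = 0.4843 (lagging).

(a) P = 35.34 W  (b) Q = 63.84 VAR  (c) S = 72.96 VA  (d) PF = 0.4843 (lagging)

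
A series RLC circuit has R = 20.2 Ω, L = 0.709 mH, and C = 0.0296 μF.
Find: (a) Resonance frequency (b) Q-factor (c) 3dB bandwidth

Step 1 — Resonance condition Im(Z)=0 gives ω₀ = 1/√(LC).
Step 2 — ω₀ = 1/√(0.000709·2.96e-08) = 2.183e+05 rad/s.
Step 3 — f₀ = ω₀/(2π) = 3.474e+04 Hz.
Step 4 — Series Q: Q = ω₀L/R = 2.183e+05·0.000709/20.2 = 7.662.
Step 5 — 3dB bandwidth: Δω = ω₀/Q = 2.849e+04 rad/s; BW = Δω/(2π) = 4534 Hz.

(a) f₀ = 3.474e+04 Hz  (b) Q = 7.662  (c) BW = 4534 Hz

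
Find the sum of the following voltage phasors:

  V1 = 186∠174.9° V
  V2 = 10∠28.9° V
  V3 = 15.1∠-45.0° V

Step 1 — Convert each phasor to rectangular form:
  V1 = 186·(cos(174.9°) + j·sin(174.9°)) = -185.3 + j16.53 V
  V2 = 10·(cos(28.9°) + j·sin(28.9°)) = 8.755 + j4.833 V
  V3 = 15.1·(cos(-45.0°) + j·sin(-45.0°)) = 10.68 - j10.68 V
Step 2 — Sum components: V_total = -165.8 + j10.69 V.
Step 3 — Convert to polar: |V_total| = 166.2 V, ∠V_total = 176.3°.

V_total = 166.2∠176.3° V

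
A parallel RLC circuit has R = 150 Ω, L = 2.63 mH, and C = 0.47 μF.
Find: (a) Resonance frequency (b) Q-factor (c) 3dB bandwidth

Step 1 — Resonance: ω₀ = 1/√(LC) = 1/√(0.00263·4.7e-07) = 2.844e+04 rad/s.
Step 2 — f₀ = ω₀/(2π) = 4527 Hz.
Step 3 — Parallel Q: Q = R/(ω₀L) = 150/(2.844e+04·0.00263) = 2.005.
Step 4 — Bandwidth: Δω = ω₀/Q = 1.418e+04 rad/s; BW = Δω/(2π) = 2258 Hz.

(a) f₀ = 4527 Hz  (b) Q = 2.005  (c) BW = 2258 Hz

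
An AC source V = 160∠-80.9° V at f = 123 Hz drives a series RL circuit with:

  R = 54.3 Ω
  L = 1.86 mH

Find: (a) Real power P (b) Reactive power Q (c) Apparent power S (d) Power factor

Step 1 — Angular frequency: ω = 2π·f = 2π·123 = 772.8 rad/s.
Step 2 — Component impedances:
  R: Z = R = 54.3 Ω
  L: Z = jωL = j·772.8·0.00186 = 0 + j1.437 Ω
Step 3 — Series combination: Z_total = R + L = 54.3 + j1.437 Ω = 54.32∠1.5° Ω.
Step 4 — Source phasor: V = 160∠-80.9° V = 25.31 - j158 V.
Step 5 — Current: I = V / Z = 0.3887 - j2.92 A = 2.946∠-82.4° A.
Step 6 — Complex power: S = V·I* = 471.1 + j12.47 VA.
Step 7 — Real power: P = Re(S) = 471.1 W.
Step 8 — Reactive power: Q = Im(S) = 12.47 VAR.
Step 9 — Apparent power: |S| = 471.3 VA.
Step 10 — Power factor: PF = P/|S| = 0.9996 (lagging).

(a) P = 471.1 W  (b) Q = 12.47 VAR  (c) S = 471.3 VA  (d) PF = 0.9996 (lagging)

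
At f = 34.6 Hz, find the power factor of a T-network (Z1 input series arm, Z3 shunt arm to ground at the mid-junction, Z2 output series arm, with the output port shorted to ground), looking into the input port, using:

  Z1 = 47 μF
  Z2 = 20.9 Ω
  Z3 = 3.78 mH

Step 1 — Angular frequency: ω = 2π·f = 2π·34.6 = 217.4 rad/s.
Step 2 — Component impedances:
  Z1: Z = 1/(jωC) = -j/(ω·C) = 0 - j97.87 Ω
  Z2: Z = R = 20.9 Ω
  Z3: Z = jωL = j·217.4·0.00378 = 0 + j0.8218 Ω
Step 3 — With the output port shorted to ground, the output series arm Z2 runs from the junction to ground; the shunt arm Z3 also runs from the junction to ground. They appear in parallel: Z3 || Z2 = 0.03226 + j0.8205 Ω.
Step 4 — Series with input arm Z1: Z_in = Z1 + (Z3 || Z2) = 0.03226 - j97.05 Ω = 97.05∠-90.0° Ω.
Step 5 — Power factor: PF = cos(φ) = Re(Z)/|Z| = 0.03226/97.05 = 0.0003324.
Step 6 — Type: Im(Z) = -97.05 ⇒ leading (phase φ = -90.0°).

PF = 0.0003324 (leading, φ = -90.0°)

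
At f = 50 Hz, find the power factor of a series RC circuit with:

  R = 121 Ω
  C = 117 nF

Step 1 — Angular frequency: ω = 2π·f = 2π·50 = 314.2 rad/s.
Step 2 — Component impedances:
  R: Z = R = 121 Ω
  C: Z = 1/(jωC) = -j/(ω·C) = 0 - j2.721e+04 Ω
Step 3 — Series combination: Z_total = R + C = 121 - j2.721e+04 Ω = 2.721e+04∠-89.7° Ω.
Step 4 — Power factor: PF = cos(φ) = Re(Z)/|Z| = 121/27206 = 0.004448.
Step 5 — Type: Im(Z) = -2.721e+04 ⇒ leading (phase φ = -89.7°).

PF = 0.004448 (leading, φ = -89.7°)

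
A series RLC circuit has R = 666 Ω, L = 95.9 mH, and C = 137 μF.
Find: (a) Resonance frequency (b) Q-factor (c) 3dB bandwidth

Step 1 — Resonance condition Im(Z)=0 gives ω₀ = 1/√(LC).
Step 2 — ω₀ = 1/√(0.0959·0.000137) = 275.9 rad/s.
Step 3 — f₀ = ω₀/(2π) = 43.91 Hz.
Step 4 — Series Q: Q = ω₀L/R = 275.9·0.0959/666 = 0.03973.
Step 5 — 3dB bandwidth: Δω = ω₀/Q = 6945 rad/s; BW = Δω/(2π) = 1105 Hz.

(a) f₀ = 43.91 Hz  (b) Q = 0.03973  (c) BW = 1105 Hz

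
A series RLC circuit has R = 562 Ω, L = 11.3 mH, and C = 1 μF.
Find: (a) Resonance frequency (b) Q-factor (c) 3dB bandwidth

Step 1 — Resonance: ω₀ = 1/√(LC) = 1/√(0.0113·1e-06) = 9407 rad/s.
Step 2 — f₀ = ω₀/(2π) = 1497 Hz.
Step 3 — Series Q: Q = ω₀L/R = 9407·0.0113/562 = 0.1891.
Step 4 — Bandwidth: Δω = ω₀/Q = 4.973e+04 rad/s; BW = Δω/(2π) = 7915 Hz.

(a) f₀ = 1497 Hz  (b) Q = 0.1891  (c) BW = 7915 Hz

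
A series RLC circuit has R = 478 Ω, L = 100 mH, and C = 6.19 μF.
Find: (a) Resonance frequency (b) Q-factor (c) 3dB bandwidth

Step 1 — Resonance: ω₀ = 1/√(LC) = 1/√(0.1·6.19e-06) = 1271 rad/s.
Step 2 — f₀ = ω₀/(2π) = 202.3 Hz.
Step 3 — Series Q: Q = ω₀L/R = 1271·0.1/478 = 0.2659.
Step 4 — Bandwidth: Δω = ω₀/Q = 4780 rad/s; BW = Δω/(2π) = 760.8 Hz.

(a) f₀ = 202.3 Hz  (b) Q = 0.2659  (c) BW = 760.8 Hz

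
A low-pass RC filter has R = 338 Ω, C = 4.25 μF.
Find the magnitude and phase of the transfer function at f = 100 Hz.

Step 1 — Angular frequency: ω = 2π·100 = 628.3 rad/s.
Step 2 — Transfer function: H(jω) = 1/(1 + jωRC).
Step 3 — Denominator: 1 + jωRC = 1 + j·628.3·338·4.25e-06 = 1 + j0.9026.
Step 4 — H = 0.5511 - j0.4974.
Step 5 — Magnitude: |H| = 0.7423 (-2.6 dB); phase: φ = -42.1°.

|H| = 0.7423 (-2.6 dB), φ = -42.1°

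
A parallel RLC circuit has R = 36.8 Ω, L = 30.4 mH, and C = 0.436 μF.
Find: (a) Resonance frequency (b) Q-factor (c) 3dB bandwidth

Step 1 — Resonance: ω₀ = 1/√(LC) = 1/√(0.0304·4.36e-07) = 8686 rad/s.
Step 2 — f₀ = ω₀/(2π) = 1382 Hz.
Step 3 — Parallel Q: Q = R/(ω₀L) = 36.8/(8686·0.0304) = 0.1394.
Step 4 — Bandwidth: Δω = ω₀/Q = 6.233e+04 rad/s; BW = Δω/(2π) = 9919 Hz.

(a) f₀ = 1382 Hz  (b) Q = 0.1394  (c) BW = 9919 Hz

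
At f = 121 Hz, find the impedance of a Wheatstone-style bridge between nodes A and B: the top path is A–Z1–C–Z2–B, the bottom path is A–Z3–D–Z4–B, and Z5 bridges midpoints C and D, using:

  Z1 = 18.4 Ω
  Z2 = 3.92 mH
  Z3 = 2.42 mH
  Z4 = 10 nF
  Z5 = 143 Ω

Step 1 — Angular frequency: ω = 2π·f = 2π·121 = 760.3 rad/s.
Step 2 — Component impedances:
  Z1: Z = R = 18.4 Ω
  Z2: Z = jωL = j·760.3·0.00392 = 0 + j2.98 Ω
  Z3: Z = jωL = j·760.3·0.00242 = 0 + j1.84 Ω
  Z4: Z = 1/(jωC) = -j/(ω·C) = 0 - j1.315e+05 Ω
  Z5: Z = R = 143 Ω
Step 3 — Bridge requires nodal analysis (the Z5 bridge couples midpoints C and D, so the two paths cannot be reduced to a simple series/parallel combination). Setting node B to ground and injecting 1 A at node A, the 3-node admittance system at A, C, D solves to V_A = Z_AB = 16.3 + j3.002 Ω = 16.58∠10.4° Ω.

Z = 16.3 + j3.002 Ω = 16.58∠10.4° Ω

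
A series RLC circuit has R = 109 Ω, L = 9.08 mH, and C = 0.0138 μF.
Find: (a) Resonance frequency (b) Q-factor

Step 1 — Resonance condition Im(Z)=0 gives ω₀ = 1/√(LC).
Step 2 — ω₀ = 1/√(0.00908·1.38e-08) = 8.933e+04 rad/s.
Step 3 — f₀ = ω₀/(2π) = 1.422e+04 Hz.
Step 4 — Series Q: Q = ω₀L/R = 8.933e+04·0.00908/109 = 7.442.

(a) f₀ = 1.422e+04 Hz  (b) Q = 7.442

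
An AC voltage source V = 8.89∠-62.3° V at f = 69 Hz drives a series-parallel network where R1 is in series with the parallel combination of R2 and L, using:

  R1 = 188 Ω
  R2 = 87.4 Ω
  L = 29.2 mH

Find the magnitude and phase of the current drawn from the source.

Step 1 — Angular frequency: ω = 2π·f = 2π·69 = 433.5 rad/s.
Step 2 — Component impedances:
  R1: Z = R = 188 Ω
  R2: Z = R = 87.4 Ω
  L: Z = jωL = j·433.5·0.0292 = 0 + j12.66 Ω
Step 3 — Parallel branch: R2 || L = 1/(1/R2 + 1/L) = 1.796 + j12.4 Ω.
Step 4 — Series with R1: Z_total = R1 + (R2 || L) = 189.8 + j12.4 Ω = 190.2∠3.7° Ω.
Step 5 — Source phasor: V = 8.89∠-62.3° V = 4.132 - j7.871 V.
Step 6 — Ohm's law: I = V / Z_total = (4.132 - j7.871) / (189.8 + j12.4) = 0.01898 - j0.04271 A.
Step 7 — Convert to polar: |I| = 0.04674 A, ∠I = -66.0°.

I = 0.04674∠-66.0° A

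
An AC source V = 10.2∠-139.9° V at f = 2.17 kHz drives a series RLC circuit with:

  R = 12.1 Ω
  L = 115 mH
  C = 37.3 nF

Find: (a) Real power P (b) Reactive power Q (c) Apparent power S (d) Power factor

Step 1 — Angular frequency: ω = 2π·f = 2π·2170 = 1.363e+04 rad/s.
Step 2 — Component impedances:
  R: Z = R = 12.1 Ω
  L: Z = jωL = j·1.363e+04·0.115 = 0 + j1568 Ω
  C: Z = 1/(jωC) = -j/(ω·C) = 0 - j1966 Ω
Step 3 — Series combination: Z_total = R + L + C = 12.1 - j398.3 Ω = 398.5∠-88.3° Ω.
Step 4 — Source phasor: V = 10.2∠-139.9° V = -7.802 - j6.57 V.
Step 5 — Current: I = V / Z = 0.01588 - j0.02007 A = 0.02559∠-51.6° A.
Step 6 — Complex power: S = V·I* = 0.007926 - j0.2609 VA.
Step 7 — Real power: P = Re(S) = 0.007926 W.
Step 8 — Reactive power: Q = Im(S) = -0.2609 VAR.
Step 9 — Apparent power: |S| = 0.2611 VA.
Step 10 — Power factor: PF = P/|S| = 0.03036 (leading).

(a) P = 0.007926 W  (b) Q = -0.2609 VAR  (c) S = 0.2611 VA  (d) PF = 0.03036 (leading)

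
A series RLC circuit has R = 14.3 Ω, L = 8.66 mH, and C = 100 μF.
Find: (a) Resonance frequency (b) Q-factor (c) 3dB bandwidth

Step 1 — Resonance condition Im(Z)=0 gives ω₀ = 1/√(LC).
Step 2 — ω₀ = 1/√(0.00866·0.0001) = 1075 rad/s.
Step 3 — f₀ = ω₀/(2π) = 171 Hz.
Step 4 — Series Q: Q = ω₀L/R = 1075·0.00866/14.3 = 0.6508.
Step 5 — 3dB bandwidth: Δω = ω₀/Q = 1651 rad/s; BW = Δω/(2π) = 262.8 Hz.

(a) f₀ = 171 Hz  (b) Q = 0.6508  (c) BW = 262.8 Hz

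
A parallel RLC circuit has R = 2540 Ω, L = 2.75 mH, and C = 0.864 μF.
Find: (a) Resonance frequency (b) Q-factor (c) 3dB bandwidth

Step 1 — Resonance: ω₀ = 1/√(LC) = 1/√(0.00275·8.64e-07) = 2.052e+04 rad/s.
Step 2 — f₀ = ω₀/(2π) = 3265 Hz.
Step 3 — Parallel Q: Q = R/(ω₀L) = 2540/(2.052e+04·0.00275) = 45.02.
Step 4 — Bandwidth: Δω = ω₀/Q = 455.7 rad/s; BW = Δω/(2π) = 72.52 Hz.

(a) f₀ = 3265 Hz  (b) Q = 45.02  (c) BW = 72.52 Hz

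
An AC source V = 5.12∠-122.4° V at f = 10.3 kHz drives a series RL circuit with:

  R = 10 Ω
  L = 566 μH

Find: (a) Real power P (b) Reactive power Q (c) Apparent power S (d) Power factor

Step 1 — Angular frequency: ω = 2π·f = 2π·1.03e+04 = 6.472e+04 rad/s.
Step 2 — Component impedances:
  R: Z = R = 10 Ω
  L: Z = jωL = j·6.472e+04·0.000566 = 0 + j36.63 Ω
Step 3 — Series combination: Z_total = R + L = 10 + j36.63 Ω = 37.97∠74.7° Ω.
Step 4 — Source phasor: V = 5.12∠-122.4° V = -2.743 - j4.323 V.
Step 5 — Current: I = V / Z = -0.1289 + j0.03972 A = 0.1348∠162.9° A.
Step 6 — Complex power: S = V·I* = 0.1818 + j0.666 VA.
Step 7 — Real power: P = Re(S) = 0.1818 W.
Step 8 — Reactive power: Q = Im(S) = 0.666 VAR.
Step 9 — Apparent power: |S| = 0.6904 VA.
Step 10 — Power factor: PF = P/|S| = 0.2634 (lagging).

(a) P = 0.1818 W  (b) Q = 0.666 VAR  (c) S = 0.6904 VA  (d) PF = 0.2634 (lagging)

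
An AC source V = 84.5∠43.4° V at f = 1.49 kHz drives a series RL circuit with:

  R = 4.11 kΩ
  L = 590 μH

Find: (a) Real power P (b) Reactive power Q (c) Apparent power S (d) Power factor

Step 1 — Angular frequency: ω = 2π·f = 2π·1490 = 9362 rad/s.
Step 2 — Component impedances:
  R: Z = R = 4110 Ω
  L: Z = jωL = j·9362·0.00059 = 0 + j5.524 Ω
Step 3 — Series combination: Z_total = R + L = 4110 + j5.524 Ω = 4110∠0.1° Ω.
Step 4 — Source phasor: V = 84.5∠43.4° V = 61.4 + j58.06 V.
Step 5 — Current: I = V / Z = 0.01496 + j0.01411 A = 0.02056∠43.3° A.
Step 6 — Complex power: S = V·I* = 1.737 + j0.002335 VA.
Step 7 — Real power: P = Re(S) = 1.737 W.
Step 8 — Reactive power: Q = Im(S) = 0.002335 VAR.
Step 9 — Apparent power: |S| = 1.737 VA.
Step 10 — Power factor: PF = P/|S| = 1 (lagging).

(a) P = 1.737 W  (b) Q = 0.002335 VAR  (c) S = 1.737 VA  (d) PF = 1 (lagging)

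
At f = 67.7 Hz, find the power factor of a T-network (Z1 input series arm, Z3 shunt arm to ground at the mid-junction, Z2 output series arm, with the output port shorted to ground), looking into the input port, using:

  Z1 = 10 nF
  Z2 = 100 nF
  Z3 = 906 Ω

Step 1 — Angular frequency: ω = 2π·f = 2π·67.7 = 425.4 rad/s.
Step 2 — Component impedances:
  Z1: Z = 1/(jωC) = -j/(ω·C) = 0 - j2.351e+05 Ω
  Z2: Z = 1/(jωC) = -j/(ω·C) = 0 - j2.351e+04 Ω
  Z3: Z = R = 906 Ω
Step 3 — With the output port shorted to ground, the output series arm Z2 runs from the junction to ground; the shunt arm Z3 also runs from the junction to ground. They appear in parallel: Z3 || Z2 = 904.7 - j34.86 Ω.
Step 4 — Series with input arm Z1: Z_in = Z1 + (Z3 || Z2) = 904.7 - j2.351e+05 Ω = 2.351e+05∠-89.8° Ω.
Step 5 — Power factor: PF = cos(φ) = Re(Z)/|Z| = 904.7/2.351e+05 = 0.003848.
Step 6 — Type: Im(Z) = -2.351e+05 ⇒ leading (phase φ = -89.8°).

PF = 0.003848 (leading, φ = -89.8°)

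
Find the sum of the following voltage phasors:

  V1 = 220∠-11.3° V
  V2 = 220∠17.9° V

Step 1 — Convert each phasor to rectangular form:
  V1 = 220·(cos(-11.3°) + j·sin(-11.3°)) = 215.7 - j43.11 V
  V2 = 220·(cos(17.9°) + j·sin(17.9°)) = 209.4 + j67.62 V
Step 2 — Sum components: V_total = 425.1 + j24.51 V.
Step 3 — Convert to polar: |V_total| = 425.8 V, ∠V_total = 3.3°.

V_total = 425.8∠3.3° V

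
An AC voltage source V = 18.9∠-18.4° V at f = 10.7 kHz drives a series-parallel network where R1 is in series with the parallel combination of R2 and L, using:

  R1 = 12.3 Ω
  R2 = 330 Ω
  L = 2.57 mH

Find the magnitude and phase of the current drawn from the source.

Step 1 — Angular frequency: ω = 2π·f = 2π·1.07e+04 = 6.723e+04 rad/s.
Step 2 — Component impedances:
  R1: Z = R = 12.3 Ω
  R2: Z = R = 330 Ω
  L: Z = jωL = j·6.723e+04·0.00257 = 0 + j172.8 Ω
Step 3 — Parallel branch: R2 || L = 1/(1/R2 + 1/L) = 71 + j135.6 Ω.
Step 4 — Series with R1: Z_total = R1 + (R2 || L) = 83.3 + j135.6 Ω = 159.1∠58.4° Ω.
Step 5 — Source phasor: V = 18.9∠-18.4° V = 17.93 - j5.966 V.
Step 6 — Ohm's law: I = V / Z_total = (17.93 - j5.966) / (83.3 + j135.6) = 0.02704 - j0.1156 A.
Step 7 — Convert to polar: |I| = 0.1188 A, ∠I = -76.8°.

I = 0.1188∠-76.8° A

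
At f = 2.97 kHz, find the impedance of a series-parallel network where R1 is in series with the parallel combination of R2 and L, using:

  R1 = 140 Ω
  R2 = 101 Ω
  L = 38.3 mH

Step 1 — Angular frequency: ω = 2π·f = 2π·2970 = 1.866e+04 rad/s.
Step 2 — Component impedances:
  R1: Z = R = 140 Ω
  R2: Z = R = 101 Ω
  L: Z = jωL = j·1.866e+04·0.0383 = 0 + j714.7 Ω
Step 3 — Parallel branch: R2 || L = 1/(1/R2 + 1/L) = 99.02 + j13.99 Ω.
Step 4 — Series with R1: Z_total = R1 + (R2 || L) = 239 + j13.99 Ω = 239.4∠3.4° Ω.

Z = 239 + j13.99 Ω = 239.4∠3.4° Ω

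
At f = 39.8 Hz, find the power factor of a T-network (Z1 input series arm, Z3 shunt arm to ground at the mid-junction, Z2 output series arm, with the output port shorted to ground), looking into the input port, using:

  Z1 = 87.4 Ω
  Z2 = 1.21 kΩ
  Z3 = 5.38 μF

Step 1 — Angular frequency: ω = 2π·f = 2π·39.8 = 250.1 rad/s.
Step 2 — Component impedances:
  Z1: Z = R = 87.4 Ω
  Z2: Z = R = 1210 Ω
  Z3: Z = 1/(jωC) = -j/(ω·C) = 0 - j743.3 Ω
Step 3 — With the output port shorted to ground, the output series arm Z2 runs from the junction to ground; the shunt arm Z3 also runs from the junction to ground. They appear in parallel: Z3 || Z2 = 331.5 - j539.6 Ω.
Step 4 — Series with input arm Z1: Z_in = Z1 + (Z3 || Z2) = 418.9 - j539.6 Ω = 683.2∠-52.2° Ω.
Step 5 — Power factor: PF = cos(φ) = Re(Z)/|Z| = 418.9/683.15 = 0.6132.
Step 6 — Type: Im(Z) = -539.6 ⇒ leading (phase φ = -52.2°).

PF = 0.6132 (leading, φ = -52.2°)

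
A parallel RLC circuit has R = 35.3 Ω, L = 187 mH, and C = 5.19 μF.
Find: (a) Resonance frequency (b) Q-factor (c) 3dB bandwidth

Step 1 — Resonance: ω₀ = 1/√(LC) = 1/√(0.187·5.19e-06) = 1015 rad/s.
Step 2 — f₀ = ω₀/(2π) = 161.6 Hz.
Step 3 — Parallel Q: Q = R/(ω₀L) = 35.3/(1015·0.187) = 0.186.
Step 4 — Bandwidth: Δω = ω₀/Q = 5458 rad/s; BW = Δω/(2π) = 868.7 Hz.

(a) f₀ = 161.6 Hz  (b) Q = 0.186  (c) BW = 868.7 Hz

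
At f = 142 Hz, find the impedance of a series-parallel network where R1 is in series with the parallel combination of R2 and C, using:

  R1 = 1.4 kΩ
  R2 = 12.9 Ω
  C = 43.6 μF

Step 1 — Angular frequency: ω = 2π·f = 2π·142 = 892.2 rad/s.
Step 2 — Component impedances:
  R1: Z = R = 1400 Ω
  R2: Z = R = 12.9 Ω
  C: Z = 1/(jωC) = -j/(ω·C) = 0 - j25.71 Ω
Step 3 — Parallel branch: R2 || C = 1/(1/R2 + 1/C) = 10.31 - j5.171 Ω.
Step 4 — Series with R1: Z_total = R1 + (R2 || C) = 1410 - j5.171 Ω = 1410∠-0.2° Ω.

Z = 1410 - j5.171 Ω = 1410∠-0.2° Ω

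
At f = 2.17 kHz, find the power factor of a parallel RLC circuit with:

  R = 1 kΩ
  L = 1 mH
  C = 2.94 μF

Step 1 — Angular frequency: ω = 2π·f = 2π·2170 = 1.363e+04 rad/s.
Step 2 — Component impedances:
  R: Z = R = 1000 Ω
  L: Z = jωL = j·1.363e+04·0.001 = 0 + j13.63 Ω
  C: Z = 1/(jωC) = -j/(ω·C) = 0 - j24.95 Ω
Step 3 — Parallel combination: 1/Z_total = 1/R + 1/L + 1/C; Z_total = 0.9033 + j30.04 Ω = 30.05∠88.3° Ω.
Step 4 — Power factor: PF = cos(φ) = Re(Z)/|Z| = 0.90327/30.055 = 0.03005.
Step 5 — Type: Im(Z) = 30.04 ⇒ lagging (phase φ = 88.3°).

PF = 0.03005 (lagging, φ = 88.3°)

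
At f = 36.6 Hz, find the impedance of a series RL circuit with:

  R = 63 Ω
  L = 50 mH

Step 1 — Angular frequency: ω = 2π·f = 2π·36.6 = 230 rad/s.
Step 2 — Component impedances:
  R: Z = R = 63 Ω
  L: Z = jωL = j·230·0.05 = 0 + j11.5 Ω
Step 3 — Series combination: Z_total = R + L = 63 + j11.5 Ω = 64.04∠10.3° Ω.

Z = 63 + j11.5 Ω = 64.04∠10.3° Ω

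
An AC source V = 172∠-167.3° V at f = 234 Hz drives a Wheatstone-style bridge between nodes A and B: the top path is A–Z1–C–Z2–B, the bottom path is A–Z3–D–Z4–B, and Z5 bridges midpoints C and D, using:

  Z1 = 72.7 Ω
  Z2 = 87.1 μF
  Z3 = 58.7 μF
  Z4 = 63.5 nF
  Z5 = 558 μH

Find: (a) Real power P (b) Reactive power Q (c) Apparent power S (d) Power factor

Step 1 — Angular frequency: ω = 2π·f = 2π·234 = 1470 rad/s.
Step 2 — Component impedances:
  Z1: Z = R = 72.7 Ω
  Z2: Z = 1/(jωC) = -j/(ω·C) = 0 - j7.809 Ω
  Z3: Z = 1/(jωC) = -j/(ω·C) = 0 - j11.59 Ω
  Z4: Z = 1/(jωC) = -j/(ω·C) = 0 - j1.071e+04 Ω
  Z5: Z = jωL = j·1470·0.000558 = 0 + j0.8204 Ω
Step 3 — Bridge requires nodal analysis (the Z5 bridge couples midpoints C and D, so the two paths cannot be reduced to a simple series/parallel combination). Setting node B to ground and injecting 1 A at node A, the 3-node admittance system at A, C, D solves to V_A = Z_AB = 1.56 - j18.34 Ω = 18.41∠-85.1° Ω.
Step 4 — Source phasor: V = 172∠-167.3° V = -167.8 - j37.81 V.
Step 5 — Current: I = V / Z = 1.274 - j9.258 A = 9.345∠-82.2° A.
Step 6 — Complex power: S = V·I* = 136.3 - j1602 VA.
Step 7 — Real power: P = Re(S) = 136.3 W.
Step 8 — Reactive power: Q = Im(S) = -1602 VAR.
Step 9 — Apparent power: |S| = 1607 VA.
Step 10 — Power factor: PF = P/|S| = 0.08478 (leading).

(a) P = 136.3 W  (b) Q = -1602 VAR  (c) S = 1607 VA  (d) PF = 0.08478 (leading)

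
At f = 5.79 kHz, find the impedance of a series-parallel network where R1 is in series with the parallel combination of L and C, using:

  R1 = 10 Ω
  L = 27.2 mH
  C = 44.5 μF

Step 1 — Angular frequency: ω = 2π·f = 2π·5790 = 3.638e+04 rad/s.
Step 2 — Component impedances:
  R1: Z = R = 10 Ω
  L: Z = jωL = j·3.638e+04·0.0272 = 0 + j989.5 Ω
  C: Z = 1/(jωC) = -j/(ω·C) = 0 - j0.6177 Ω
Step 3 — Parallel branch: L || C = 1/(1/L + 1/C) = 0 - j0.6181 Ω.
Step 4 — Series with R1: Z_total = R1 + (L || C) = 10 - j0.6181 Ω = 10.02∠-3.5° Ω.

Z = 10 - j0.6181 Ω = 10.02∠-3.5° Ω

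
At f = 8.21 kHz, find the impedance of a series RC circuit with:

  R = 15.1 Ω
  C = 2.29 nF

Step 1 — Angular frequency: ω = 2π·f = 2π·8210 = 5.158e+04 rad/s.
Step 2 — Component impedances:
  R: Z = R = 15.1 Ω
  C: Z = 1/(jωC) = -j/(ω·C) = 0 - j8465 Ω
Step 3 — Series combination: Z_total = R + C = 15.1 - j8465 Ω = 8465∠-89.9° Ω.

Z = 15.1 - j8465 Ω = 8465∠-89.9° Ω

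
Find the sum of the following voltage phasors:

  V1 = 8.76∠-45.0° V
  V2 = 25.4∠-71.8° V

Step 1 — Convert each phasor to rectangular form:
  V1 = 8.76·(cos(-45.0°) + j·sin(-45.0°)) = 6.194 - j6.194 V
  V2 = 25.4·(cos(-71.8°) + j·sin(-71.8°)) = 7.933 - j24.13 V
Step 2 — Sum components: V_total = 14.13 - j30.32 V.
Step 3 — Convert to polar: |V_total| = 33.45 V, ∠V_total = -65.0°.

V_total = 33.45∠-65.0° V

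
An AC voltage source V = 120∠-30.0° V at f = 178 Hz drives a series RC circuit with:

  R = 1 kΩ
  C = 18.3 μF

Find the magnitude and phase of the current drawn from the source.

Step 1 — Angular frequency: ω = 2π·f = 2π·178 = 1118 rad/s.
Step 2 — Component impedances:
  R: Z = R = 1000 Ω
  C: Z = 1/(jωC) = -j/(ω·C) = 0 - j48.86 Ω
Step 3 — Series combination: Z_total = R + C = 1000 - j48.86 Ω = 1001∠-2.8° Ω.
Step 4 — Source phasor: V = 120∠-30.0° V = 103.9 - j60 V.
Step 5 — Ohm's law: I = V / Z_total = (103.9 - j60) / (1000 - j48.86) = 0.1066 - j0.05479 A.
Step 6 — Convert to polar: |I| = 0.1199 A, ∠I = -27.2°.

I = 0.1199∠-27.2° A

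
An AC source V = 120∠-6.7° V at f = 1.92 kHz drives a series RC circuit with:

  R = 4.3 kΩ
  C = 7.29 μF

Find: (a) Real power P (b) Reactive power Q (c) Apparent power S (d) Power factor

Step 1 — Angular frequency: ω = 2π·f = 2π·1920 = 1.206e+04 rad/s.
Step 2 — Component impedances:
  R: Z = R = 4300 Ω
  C: Z = 1/(jωC) = -j/(ω·C) = 0 - j11.37 Ω
Step 3 — Series combination: Z_total = R + C = 4300 - j11.37 Ω = 4300∠-0.2° Ω.
Step 4 — Source phasor: V = 120∠-6.7° V = 119.2 - j14 V.
Step 5 — Current: I = V / Z = 0.02772 - j0.003183 A = 0.02791∠-6.5° A.
Step 6 — Complex power: S = V·I* = 3.349 - j0.008856 VA.
Step 7 — Real power: P = Re(S) = 3.349 W.
Step 8 — Reactive power: Q = Im(S) = -0.008856 VAR.
Step 9 — Apparent power: |S| = 3.349 VA.
Step 10 — Power factor: PF = P/|S| = 1 (leading).

(a) P = 3.349 W  (b) Q = -0.008856 VAR  (c) S = 3.349 VA  (d) PF = 1 (leading)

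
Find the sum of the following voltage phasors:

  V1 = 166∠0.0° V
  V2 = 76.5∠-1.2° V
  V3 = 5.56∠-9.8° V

Step 1 — Convert each phasor to rectangular form:
  V1 = 166·(cos(0.0°) + j·sin(0.0°)) = 166 V
  V2 = 76.5·(cos(-1.2°) + j·sin(-1.2°)) = 76.48 - j1.602 V
  V3 = 5.56·(cos(-9.8°) + j·sin(-9.8°)) = 5.479 - j0.9464 V
Step 2 — Sum components: V_total = 248 - j2.548 V.
Step 3 — Convert to polar: |V_total| = 248 V, ∠V_total = -0.6°.

V_total = 248∠-0.6° V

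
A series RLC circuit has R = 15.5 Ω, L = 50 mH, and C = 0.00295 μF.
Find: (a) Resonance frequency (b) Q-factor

Step 1 — Resonance condition Im(Z)=0 gives ω₀ = 1/√(LC).
Step 2 — ω₀ = 1/√(0.05·2.95e-09) = 8.234e+04 rad/s.
Step 3 — f₀ = ω₀/(2π) = 1.31e+04 Hz.
Step 4 — Series Q: Q = ω₀L/R = 8.234e+04·0.05/15.5 = 265.6.

(a) f₀ = 1.31e+04 Hz  (b) Q = 265.6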